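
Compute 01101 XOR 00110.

XOR: 1 when bits differ
  01101
^ 00110
-------
  01011
Decimal: 13 ^ 6 = 11



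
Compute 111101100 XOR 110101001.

XOR: 1 when bits differ
  111101100
^ 110101001
-----------
  001000101
Decimal: 492 ^ 425 = 69



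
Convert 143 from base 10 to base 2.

Using repeated division by 2:
143 ÷ 2 = 71 remainder 1
71 ÷ 2 = 35 remainder 1
35 ÷ 2 = 17 remainder 1
17 ÷ 2 = 8 remainder 1
8 ÷ 2 = 4 remainder 0
4 ÷ 2 = 2 remainder 0
2 ÷ 2 = 1 remainder 0
1 ÷ 2 = 0 remainder 1
Reading remainders bottom to top: 10001111



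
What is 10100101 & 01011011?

AND: 1 only when both bits are 1
  10100101
& 01011011
----------
  00000001
Decimal: 165 & 91 = 1



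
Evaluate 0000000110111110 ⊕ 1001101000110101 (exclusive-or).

XOR: 1 when bits differ
  0000000110111110
^ 1001101000110101
------------------
  1001101110001011
Decimal: 446 ^ 39477 = 39819



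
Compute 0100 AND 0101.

AND: 1 only when both bits are 1
  0100
& 0101
------
  0100
Decimal: 4 & 5 = 4



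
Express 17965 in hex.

Using repeated division by 16 (digits 10–15 are A–F):
17965 ÷ 16 = 1122 remainder 13 (D)
1122 ÷ 16 = 70 remainder 2
70 ÷ 16 = 4 remainder 6
4 ÷ 16 = 0 remainder 4
Reading remainders bottom to top: 462D



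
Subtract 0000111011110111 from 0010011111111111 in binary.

Method 1 - Direct subtraction (column by column from the right: bit − bit − borrow-in; if negative, add 2 and borrow 1 from the next column):
borrow: 0011000000000000
        0010011111111111
-       0000111011110111
------------------------
        0001100100001000

Method 2 - Add two's complement:
Two's complement of 0000111011110111: invert → 1111000100001000, add 1 → 1111000100001001
  0010011111111111
+ 1111000100001001
------------------
 10001100100001000  (end carry out of the top bit = 1)
Discarding the end carry: 0001100100001000
Decimal check:
  0010011111111111 = 8192 + 1024 + 512 + 256 + 128 + 64 + 32 + 16 + 8 + 4 + 2 + 1 = 10239
  0000111011110111 = 2048 + 1024 + 512 + 128 + 64 + 32 + 16 + 4 + 2 + 1 = 3831
  10239 - 3831 = 6408, and 0001100100001000 = 4096 + 2048 + 256 + 8 = 6408 ✓



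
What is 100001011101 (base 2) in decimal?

Sum of powers of 2 for each 1-bit:
2^0 + 2^2 + 2^3 + 2^4 + 2^6 + 2^11
= 1 + 4 + 8 + 16 + 64 + 2048
= 2141



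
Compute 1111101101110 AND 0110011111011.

AND: 1 only when both bits are 1
  1111101101110
& 0110011111011
---------------
  0110001101010
Decimal: 8046 & 3323 = 3178



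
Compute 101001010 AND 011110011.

AND: 1 only when both bits are 1
  101001010
& 011110011
-----------
  001000010
Decimal: 330 & 243 = 66



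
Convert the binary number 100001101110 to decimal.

Sum of powers of 2 for each 1-bit:
2^1 + 2^2 + 2^3 + 2^5 + 2^6 + 2^11
= 2 + 4 + 8 + 32 + 64 + 2048
= 2158



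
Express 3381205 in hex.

Using repeated division by 16 (digits 10–15 are A–F):
3381205 ÷ 16 = 211325 remainder 5
211325 ÷ 16 = 13207 remainder 13 (D)
13207 ÷ 16 = 825 remainder 7
825 ÷ 16 = 51 remainder 9
51 ÷ 16 = 3 remainder 3
3 ÷ 16 = 0 remainder 3
Reading remainders bottom to top: 3397D5



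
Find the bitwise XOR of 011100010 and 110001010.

XOR: 1 when bits differ
  011100010
^ 110001010
-----------
  101101000
Decimal: 226 ^ 394 = 360



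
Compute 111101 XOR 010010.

XOR: 1 when bits differ
  111101
^ 010010
--------
  101111
Decimal: 61 ^ 18 = 47



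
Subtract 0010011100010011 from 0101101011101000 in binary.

Method 1 - Direct subtraction (column by column from the right: bit − bit − borrow-in; if negative, add 2 and borrow 1 from the next column):
borrow: 0100111000101110
        0101101011101000
-       0010011100010011
------------------------
        0011001111010101

Method 2 - Add two's complement:
Two's complement of 0010011100010011: invert → 1101100011101100, add 1 → 1101100011101101
  0101101011101000
+ 1101100011101101
------------------
 10011001111010101  (end carry out of the top bit = 1)
Discarding the end carry: 0011001111010101
Decimal check:
  0101101011101000 = 16384 + 4096 + 2048 + 512 + 128 + 64 + 32 + 8 = 23272
  0010011100010011 = 8192 + 1024 + 512 + 256 + 16 + 2 + 1 = 10003
  23272 - 10003 = 13269, and 0011001111010101 = 8192 + 4096 + 512 + 256 + 128 + 64 + 16 + 4 + 1 = 13269 ✓



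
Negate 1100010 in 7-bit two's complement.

Original (sign bit 1, negative): 1100010
Step 1 - Invert all bits: 0011101
Step 2 - Add 1: 0011110
Verification: 1100010 + 0011110 = 10000000; discarding the end carry (carry out of the top bit) leaves the 7-bit value 0000000, as required for x + (-x)



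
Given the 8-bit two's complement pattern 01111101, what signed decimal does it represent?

Binary: 01111101
Sign bit: 0 (non-negative)
Read directly as an unsigned value:
01111101 = 64 + 32 + 16 + 8 + 4 + 1 = 125
Value: 125



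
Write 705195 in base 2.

Using repeated division by 2:
705195 ÷ 2 = 352597 remainder 1
352597 ÷ 2 = 176298 remainder 1
176298 ÷ 2 = 88149 remainder 0
88149 ÷ 2 = 44074 remainder 1
44074 ÷ 2 = 22037 remainder 0
22037 ÷ 2 = 11018 remainder 1
11018 ÷ 2 = 5509 remainder 0
5509 ÷ 2 = 2754 remainder 1
2754 ÷ 2 = 1377 remainder 0
1377 ÷ 2 = 688 remainder 1
688 ÷ 2 = 344 remainder 0
344 ÷ 2 = 172 remainder 0
172 ÷ 2 = 86 remainder 0
86 ÷ 2 = 43 remainder 0
43 ÷ 2 = 21 remainder 1
21 ÷ 2 = 10 remainder 1
10 ÷ 2 = 5 remainder 0
5 ÷ 2 = 2 remainder 1
2 ÷ 2 = 1 remainder 0
1 ÷ 2 = 0 remainder 1
Reading remainders bottom to top: 10101100001010101011



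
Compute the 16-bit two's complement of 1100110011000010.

Original (sign bit 1, negative): 1100110011000010
Step 1 - Invert all bits: 0011001100111101
Step 2 - Add 1: 0011001100111110
Verification: 1100110011000010 + 0011001100111110 = 10000000000000000; discarding the end carry (carry out of the top bit) leaves the 16-bit value 0000000000000000, as required for x + (-x)



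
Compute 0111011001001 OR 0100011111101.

OR: 1 when either bit is 1
  0111011001001
| 0100011111101
---------------
  0111011111101
Decimal: 3785 | 2301 = 3837



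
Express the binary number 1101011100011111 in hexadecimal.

Group into 4-bit nibbles from right:
  1101 = D
  0111 = 7
  0001 = 1
  1111 = F
Result: D71F



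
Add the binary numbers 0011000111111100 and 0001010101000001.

Add column by column from the right: bit + bit + carry-in; write the sum mod 2, carry 1 when the sum is 2 or 3.
carry:  0110001110000000
        0011000111111100
+       0001010101000001
------------------------
       00100011100111101
(the carry out of the leftmost column, 0, becomes the leading bit)
Decimal check:
  0011000111111100 = 8192 + 4096 + 256 + 128 + 64 + 32 + 16 + 8 + 4 = 12796
  0001010101000001 = 4096 + 1024 + 256 + 64 + 1 = 5441
  12796 + 5441 = 18237, and 00100011100111101 = 16384 + 1024 + 512 + 256 + 32 + 16 + 8 + 4 + 1 = 18237 ✓



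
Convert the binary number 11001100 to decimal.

Sum of powers of 2 for each 1-bit:
2^2 + 2^3 + 2^6 + 2^7
= 4 + 8 + 64 + 128
= 204



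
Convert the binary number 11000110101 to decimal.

Sum of powers of 2 for each 1-bit:
2^0 + 2^2 + 2^4 + 2^5 + 2^9 + 2^10
= 1 + 4 + 16 + 32 + 512 + 1024
= 1589



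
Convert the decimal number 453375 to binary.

Using repeated division by 2:
453375 ÷ 2 = 226687 remainder 1
226687 ÷ 2 = 113343 remainder 1
113343 ÷ 2 = 56671 remainder 1
56671 ÷ 2 = 28335 remainder 1
28335 ÷ 2 = 14167 remainder 1
14167 ÷ 2 = 7083 remainder 1
7083 ÷ 2 = 3541 remainder 1
3541 ÷ 2 = 1770 remainder 1
1770 ÷ 2 = 885 remainder 0
885 ÷ 2 = 442 remainder 1
442 ÷ 2 = 221 remainder 0
221 ÷ 2 = 110 remainder 1
110 ÷ 2 = 55 remainder 0
55 ÷ 2 = 27 remainder 1
27 ÷ 2 = 13 remainder 1
13 ÷ 2 = 6 remainder 1
6 ÷ 2 = 3 remainder 0
3 ÷ 2 = 1 remainder 1
1 ÷ 2 = 0 remainder 1
Reading remainders bottom to top: 1101110101011111111



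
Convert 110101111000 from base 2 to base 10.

Sum of powers of 2 for each 1-bit:
2^3 + 2^4 + 2^5 + 2^6 + 2^8 + 2^10 + 2^11
= 8 + 16 + 32 + 64 + 256 + 1024 + 2048
= 3448



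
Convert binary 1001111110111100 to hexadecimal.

Group into 4-bit nibbles from right:
  1001 = 9
  1111 = F
  1011 = B
  1100 = C
Result: 9FBC



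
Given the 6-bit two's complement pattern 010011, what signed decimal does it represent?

Binary: 010011
Sign bit: 0 (non-negative)
Read directly as an unsigned value:
010011 = 16 + 2 + 1 = 19
Value: 19



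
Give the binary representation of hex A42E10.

Convert each hex digit to 4 bits:
  A = 1010
  4 = 0100
  2 = 0010
  E = 1110
  1 = 0001
  0 = 0000
Concatenate: 101001000010111000010000



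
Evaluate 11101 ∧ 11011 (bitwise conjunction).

AND: 1 only when both bits are 1
  11101
& 11011
-------
  11001
Decimal: 29 & 27 = 25



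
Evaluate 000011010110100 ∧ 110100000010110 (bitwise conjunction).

AND: 1 only when both bits are 1
  000011010110100
& 110100000010110
-----------------
  000000000010100
Decimal: 1716 & 26646 = 20



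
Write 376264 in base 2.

Using repeated division by 2:
376264 ÷ 2 = 188132 remainder 0
188132 ÷ 2 = 94066 remainder 0
94066 ÷ 2 = 47033 remainder 0
47033 ÷ 2 = 23516 remainder 1
23516 ÷ 2 = 11758 remainder 0
11758 ÷ 2 = 5879 remainder 0
5879 ÷ 2 = 2939 remainder 1
2939 ÷ 2 = 1469 remainder 1
1469 ÷ 2 = 734 remainder 1
734 ÷ 2 = 367 remainder 0
367 ÷ 2 = 183 remainder 1
183 ÷ 2 = 91 remainder 1
91 ÷ 2 = 45 remainder 1
45 ÷ 2 = 22 remainder 1
22 ÷ 2 = 11 remainder 0
11 ÷ 2 = 5 remainder 1
5 ÷ 2 = 2 remainder 1
2 ÷ 2 = 1 remainder 0
1 ÷ 2 = 0 remainder 1
Reading remainders bottom to top: 1011011110111001000



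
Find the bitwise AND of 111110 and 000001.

AND: 1 only when both bits are 1
  111110
& 000001
--------
  000000
Decimal: 62 & 1 = 0



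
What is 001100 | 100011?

OR: 1 when either bit is 1
  001100
| 100011
--------
  101111
Decimal: 12 | 35 = 47



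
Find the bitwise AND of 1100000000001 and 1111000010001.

AND: 1 only when both bits are 1
  1100000000001
& 1111000010001
---------------
  1100000000001
Decimal: 6145 & 7697 = 6145



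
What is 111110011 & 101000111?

AND: 1 only when both bits are 1
  111110011
& 101000111
-----------
  101000011
Decimal: 499 & 327 = 323



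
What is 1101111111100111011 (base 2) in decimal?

Sum of powers of 2 for each 1-bit:
2^0 + 2^1 + 2^3 + 2^4 + 2^5 + 2^8 + 2^9 + 2^10 + 2^11 + 2^12 + 2^13 + 2^14 + 2^15 + 2^17 + 2^18
= 1 + 2 + 8 + 16 + 32 + 256 + 512 + 1024 + 2048 + 4096 + 8192 + 16384 + 32768 + 131072 + 262144
= 458555



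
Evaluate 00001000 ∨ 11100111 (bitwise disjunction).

OR: 1 when either bit is 1
  00001000
| 11100111
----------
  11101111
Decimal: 8 | 231 = 239



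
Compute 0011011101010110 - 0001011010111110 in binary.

Method 1 - Direct subtraction (column by column from the right: bit − bit − borrow-in; if negative, add 2 and borrow 1 from the next column):
borrow: 0000000101110000
        0011011101010110
-       0001011010111110
------------------------
        0010000010011000

Method 2 - Add two's complement:
Two's complement of 0001011010111110: invert → 1110100101000001, add 1 → 1110100101000010
  0011011101010110
+ 1110100101000010
------------------
 10010000010011000  (end carry out of the top bit = 1)
Discarding the end carry: 0010000010011000
Decimal check:
  0011011101010110 = 8192 + 4096 + 1024 + 512 + 256 + 64 + 16 + 4 + 2 = 14166
  0001011010111110 = 4096 + 1024 + 512 + 128 + 32 + 16 + 8 + 4 + 2 = 5822
  14166 - 5822 = 8344, and 0010000010011000 = 8192 + 128 + 16 + 8 = 8344 ✓



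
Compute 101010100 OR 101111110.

OR: 1 when either bit is 1
  101010100
| 101111110
-----------
  101111110
Decimal: 340 | 382 = 382



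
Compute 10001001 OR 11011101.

OR: 1 when either bit is 1
  10001001
| 11011101
----------
  11011101
Decimal: 137 | 221 = 221



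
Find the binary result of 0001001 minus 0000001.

Method 1 - Direct subtraction (column by column from the right: bit − bit − borrow-in; if negative, add 2 and borrow 1 from the next column):
borrow: 0000000
        0001001
-       0000001
---------------
        0001000

Method 2 - Add two's complement:
Two's complement of 0000001: invert → 1111110, add 1 → 1111111
  0001001
+ 1111111
---------
 10001000  (end carry out of the top bit = 1)
Discarding the end carry: 0001000
Decimal check:
  0001001 = 8 + 1 = 9
  0000001 = 1
  9 - 1 = 8, and 0001000 = 8 ✓



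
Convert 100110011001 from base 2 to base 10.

Sum of powers of 2 for each 1-bit:
2^0 + 2^3 + 2^4 + 2^7 + 2^8 + 2^11
= 1 + 8 + 16 + 128 + 256 + 2048
= 2457



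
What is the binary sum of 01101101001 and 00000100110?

Add column by column from the right: bit + bit + carry-in; write the sum mod 2, carry 1 when the sum is 2 or 3.
carry:  00011000000
        01101101001
+       00000100110
-------------------
       001110001111
(the carry out of the leftmost column, 0, becomes the leading bit)
Decimal check:
  01101101001 = 512 + 256 + 64 + 32 + 8 + 1 = 873
  00000100110 = 32 + 4 + 2 = 38
  873 + 38 = 911, and 001110001111 = 512 + 256 + 128 + 8 + 4 + 2 + 1 = 911 ✓



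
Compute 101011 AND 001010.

AND: 1 only when both bits are 1
  101011
& 001010
--------
  001010
Decimal: 43 & 10 = 10



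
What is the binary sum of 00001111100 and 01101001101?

Add column by column from the right: bit + bit + carry-in; write the sum mod 2, carry 1 when the sum is 2 or 3.
carry:  00011111000
        00001111100
+       01101001101
-------------------
       001111001001
(the carry out of the leftmost column, 0, becomes the leading bit)
Decimal check:
  00001111100 = 64 + 32 + 16 + 8 + 4 = 124
  01101001101 = 512 + 256 + 64 + 8 + 4 + 1 = 845
  124 + 845 = 969, and 001111001001 = 512 + 256 + 128 + 64 + 8 + 1 = 969 ✓



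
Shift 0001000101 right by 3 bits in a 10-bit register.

Original: 0001000101 (decimal 69)
Shift right by 3 positions
Drop the 3 low bits; fill with zeros on the left
Result: 0000001000 (decimal 8)
Equivalent: 69 >> 3 = 69 ÷ 2^3 = 8



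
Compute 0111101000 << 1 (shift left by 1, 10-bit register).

Original: 0111101000 (decimal 488)
Shift left by 1 position
Append 1 zero on the right
Result: 1111010000 (decimal 976)
Equivalent: 488 << 1 = 488 × 2^1 = 976



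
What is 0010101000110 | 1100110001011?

OR: 1 when either bit is 1
  0010101000110
| 1100110001011
---------------
  1110111001111
Decimal: 1350 | 6539 = 7631



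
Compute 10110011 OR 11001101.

OR: 1 when either bit is 1
  10110011
| 11001101
----------
  11111111
Decimal: 179 | 205 = 255



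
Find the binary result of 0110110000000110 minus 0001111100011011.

Method 1 - Direct subtraction (column by column from the right: bit − bit − borrow-in; if negative, add 2 and borrow 1 from the next column):
borrow: 0011111111110110
        0110110000000110
-       0001111100011011
------------------------
        0100110011101011

Method 2 - Add two's complement:
Two's complement of 0001111100011011: invert → 1110000011100100, add 1 → 1110000011100101
  0110110000000110
+ 1110000011100101
------------------
 10100110011101011  (end carry out of the top bit = 1)
Discarding the end carry: 0100110011101011
Decimal check:
  0110110000000110 = 16384 + 8192 + 2048 + 1024 + 4 + 2 = 27654
  0001111100011011 = 4096 + 2048 + 1024 + 512 + 256 + 16 + 8 + 2 + 1 = 7963
  27654 - 7963 = 19691, and 0100110011101011 = 16384 + 2048 + 1024 + 128 + 64 + 32 + 8 + 2 + 1 = 19691 ✓



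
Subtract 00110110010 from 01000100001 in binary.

Method 1 - Direct subtraction (column by column from the right: bit − bit − borrow-in; if negative, add 2 and borrow 1 from the next column):
borrow: 01111111100
        01000100001
-       00110110010
-------------------
        00001101111

Method 2 - Add two's complement:
Two's complement of 00110110010: invert → 11001001101, add 1 → 11001001110
  01000100001
+ 11001001110
-------------
 100001101111  (end carry out of the top bit = 1)
Discarding the end carry: 00001101111
Decimal check:
  01000100001 = 512 + 32 + 1 = 545
  00110110010 = 256 + 128 + 32 + 16 + 2 = 434
  545 - 434 = 111, and 00001101111 = 64 + 32 + 8 + 4 + 2 + 1 = 111 ✓



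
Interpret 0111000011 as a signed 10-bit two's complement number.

Binary: 0111000011
Sign bit: 0 (non-negative)
Read directly as an unsigned value:
0111000011 = 256 + 128 + 64 + 2 + 1 = 451
Value: 451



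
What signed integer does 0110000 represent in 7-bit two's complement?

Binary: 0110000
Sign bit: 0 (non-negative)
Read directly as an unsigned value:
0110000 = 32 + 16 = 48
Value: 48



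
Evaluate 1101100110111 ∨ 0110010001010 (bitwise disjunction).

OR: 1 when either bit is 1
  1101100110111
| 0110010001010
---------------
  1111110111111
Decimal: 6967 | 3210 = 8127



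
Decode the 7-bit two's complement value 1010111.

Binary: 1010111
Sign bit: 1 (negative)
Invert: 0101000
Add 1:  0101001
Magnitude: 0101001 = 32 + 8 + 1 = 41
Value: -41



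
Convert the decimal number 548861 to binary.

Using repeated division by 2:
548861 ÷ 2 = 274430 remainder 1
274430 ÷ 2 = 137215 remainder 0
137215 ÷ 2 = 68607 remainder 1
68607 ÷ 2 = 34303 remainder 1
34303 ÷ 2 = 17151 remainder 1
17151 ÷ 2 = 8575 remainder 1
8575 ÷ 2 = 4287 remainder 1
4287 ÷ 2 = 2143 remainder 1
2143 ÷ 2 = 1071 remainder 1
1071 ÷ 2 = 535 remainder 1
535 ÷ 2 = 267 remainder 1
267 ÷ 2 = 133 remainder 1
133 ÷ 2 = 66 remainder 1
66 ÷ 2 = 33 remainder 0
33 ÷ 2 = 16 remainder 1
16 ÷ 2 = 8 remainder 0
8 ÷ 2 = 4 remainder 0
4 ÷ 2 = 2 remainder 0
2 ÷ 2 = 1 remainder 0
1 ÷ 2 = 0 remainder 1
Reading remainders bottom to top: 10000101111111111101



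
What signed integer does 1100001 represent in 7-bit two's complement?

Binary: 1100001
Sign bit: 1 (negative)
Invert: 0011110
Add 1:  0011111
Magnitude: 0011111 = 16 + 8 + 4 + 2 + 1 = 31
Value: -31



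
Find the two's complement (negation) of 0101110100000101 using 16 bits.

Original: 0101110100000101
Step 1 - Invert all bits: 1010001011111010
Step 2 - Add 1: 1010001011111011
Verification: 0101110100000101 + 1010001011111011 = 10000000000000000; discarding the end carry (carry out of the top bit) leaves the 16-bit value 0000000000000000, as required for x + (-x)



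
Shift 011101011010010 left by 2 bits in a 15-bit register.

Original: 011101011010010 (decimal 15058)
Shift left by 2 positions
Append 2 zeros on the right and drop the 2 high bits that overflow the 15-bit width
Result: 110101101001000 (decimal 27464)
Equivalent: 15058 << 2 = 15058 × 2^2 = 60232, truncated to 15 bits = 27464



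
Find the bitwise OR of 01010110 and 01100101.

OR: 1 when either bit is 1
  01010110
| 01100101
----------
  01110111
Decimal: 86 | 101 = 119



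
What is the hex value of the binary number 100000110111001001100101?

Group into 4-bit nibbles from right:
  1000 = 8
  0011 = 3
  0111 = 7
  0010 = 2
  0110 = 6
  0101 = 5
Result: 837265



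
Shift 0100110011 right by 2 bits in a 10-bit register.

Original: 0100110011 (decimal 307)
Shift right by 2 positions
Drop the 2 low bits; fill with zeros on the left
Result: 0001001100 (decimal 76)
Equivalent: 307 >> 2 = 307 ÷ 2^2 = 76



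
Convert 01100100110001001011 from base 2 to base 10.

Sum of powers of 2 for each 1-bit:
2^0 + 2^1 + 2^3 + 2^6 + 2^10 + 2^11 + 2^14 + 2^17 + 2^18
= 1 + 2 + 8 + 64 + 1024 + 2048 + 16384 + 131072 + 262144
= 412747



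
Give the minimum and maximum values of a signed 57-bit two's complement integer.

For 57-bit two's complement:
Minimum: -2^56 = -72057594037927936
Maximum: 2^56 - 1 = 72057594037927935



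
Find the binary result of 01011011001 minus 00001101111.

Method 1 - Direct subtraction (column by column from the right: bit − bit − borrow-in; if negative, add 2 and borrow 1 from the next column):
borrow: 00011011100
        01011011001
-       00001101111
-------------------
        01001101010

Method 2 - Add two's complement:
Two's complement of 00001101111: invert → 11110010000, add 1 → 11110010001
  01011011001
+ 11110010001
-------------
 101001101010  (end carry out of the top bit = 1)
Discarding the end carry: 01001101010
Decimal check:
  01011011001 = 512 + 128 + 64 + 16 + 8 + 1 = 729
  00001101111 = 64 + 32 + 8 + 4 + 2 + 1 = 111
  729 - 111 = 618, and 01001101010 = 512 + 64 + 32 + 8 + 2 = 618 ✓



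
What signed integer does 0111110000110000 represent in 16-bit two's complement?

Binary: 0111110000110000
Sign bit: 0 (non-negative)
Read directly as an unsigned value:
0111110000110000 = 16384 + 8192 + 4096 + 2048 + 1024 + 32 + 16 = 31792
Value: 31792



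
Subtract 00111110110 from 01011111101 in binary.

Method 1 - Direct subtraction (column by column from the right: bit − bit − borrow-in; if negative, add 2 and borrow 1 from the next column):
borrow: 01000001100
        01011111101
-       00111110110
-------------------
        00100000111

Method 2 - Add two's complement:
Two's complement of 00111110110: invert → 11000001001, add 1 → 11000001010
  01011111101
+ 11000001010
-------------
 100100000111  (end carry out of the top bit = 1)
Discarding the end carry: 00100000111
Decimal check:
  01011111101 = 512 + 128 + 64 + 32 + 16 + 8 + 4 + 1 = 765
  00111110110 = 256 + 128 + 64 + 32 + 16 + 4 + 2 = 502
  765 - 502 = 263, and 00100000111 = 256 + 4 + 2 + 1 = 263 ✓



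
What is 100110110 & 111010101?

AND: 1 only when both bits are 1
  100110110
& 111010101
-----------
  100010100
Decimal: 310 & 469 = 276



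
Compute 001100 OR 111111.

OR: 1 when either bit is 1
  001100
| 111111
--------
  111111
Decimal: 12 | 63 = 63



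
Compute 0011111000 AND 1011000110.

AND: 1 only when both bits are 1
  0011111000
& 1011000110
------------
  0011000000
Decimal: 248 & 710 = 192



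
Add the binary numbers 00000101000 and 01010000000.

Add column by column from the right: bit + bit + carry-in; write the sum mod 2, carry 1 when the sum is 2 or 3.
carry:  00000000000
        00000101000
+       01010000000
-------------------
       001010101000
(the carry out of the leftmost column, 0, becomes the leading bit)
Decimal check:
  00000101000 = 32 + 8 = 40
  01010000000 = 512 + 128 = 640
  40 + 640 = 680, and 001010101000 = 512 + 128 + 32 + 8 = 680 ✓



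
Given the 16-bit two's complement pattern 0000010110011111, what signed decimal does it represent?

Binary: 0000010110011111
Sign bit: 0 (non-negative)
Read directly as an unsigned value:
0000010110011111 = 1024 + 256 + 128 + 16 + 8 + 4 + 2 + 1 = 1439
Value: 1439



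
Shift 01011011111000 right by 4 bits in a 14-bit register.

Original: 01011011111000 (decimal 5880)
Shift right by 4 positions
Drop the 4 low bits; fill with zeros on the left
Result: 00000101101111 (decimal 367)
Equivalent: 5880 >> 4 = 5880 ÷ 2^4 = 367



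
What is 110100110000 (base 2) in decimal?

Sum of powers of 2 for each 1-bit:
2^4 + 2^5 + 2^8 + 2^10 + 2^11
= 16 + 32 + 256 + 1024 + 2048
= 3376



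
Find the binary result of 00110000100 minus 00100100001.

Method 1 - Direct subtraction (column by column from the right: bit − bit − borrow-in; if negative, add 2 and borrow 1 from the next column):
borrow: 00011000110
        00110000100
-       00100100001
-------------------
        00001100011

Method 2 - Add two's complement:
Two's complement of 00100100001: invert → 11011011110, add 1 → 11011011111
  00110000100
+ 11011011111
-------------
 100001100011  (end carry out of the top bit = 1)
Discarding the end carry: 00001100011
Decimal check:
  00110000100 = 256 + 128 + 4 = 388
  00100100001 = 256 + 32 + 1 = 289
  388 - 289 = 99, and 00001100011 = 64 + 32 + 2 + 1 = 99 ✓



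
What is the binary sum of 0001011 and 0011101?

Add column by column from the right: bit + bit + carry-in; write the sum mod 2, carry 1 when the sum is 2 or 3.
carry:  0111110
        0001011
+       0011101
---------------
       00101000
(the carry out of the leftmost column, 0, becomes the leading bit)
Decimal check:
  0001011 = 8 + 2 + 1 = 11
  0011101 = 16 + 8 + 4 + 1 = 29
  11 + 29 = 40, and 00101000 = 32 + 8 = 40 ✓



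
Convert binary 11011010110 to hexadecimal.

Group into 4-bit nibbles from right:
  0110 = 6
  1101 = D
  0110 = 6
Result: 6D6



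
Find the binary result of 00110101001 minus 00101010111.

Method 1 - Direct subtraction (column by column from the right: bit − bit − borrow-in; if negative, add 2 and borrow 1 from the next column):
borrow: 00010101100
        00110101001
-       00101010111
-------------------
        00001010010

Method 2 - Add two's complement:
Two's complement of 00101010111: invert → 11010101000, add 1 → 11010101001
  00110101001
+ 11010101001
-------------
 100001010010  (end carry out of the top bit = 1)
Discarding the end carry: 00001010010
Decimal check:
  00110101001 = 256 + 128 + 32 + 8 + 1 = 425
  00101010111 = 256 + 64 + 16 + 4 + 2 + 1 = 343
  425 - 343 = 82, and 00001010010 = 64 + 16 + 2 = 82 ✓



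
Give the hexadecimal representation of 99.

Using repeated division by 16 (digits 10–15 are A–F):
99 ÷ 16 = 6 remainder 3
6 ÷ 16 = 0 remainder 6
Reading remainders bottom to top: 63



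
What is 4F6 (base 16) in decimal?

Expand by place value (powers of 16):
Digit values: F = 15
4F6 = 4 × 16^2 + 15 × 16^1 + 6 × 16^0
= 4 × 256 + 15 × 16 + 6 × 1
= 1024 + 240 + 6
= 1270



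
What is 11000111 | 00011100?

OR: 1 when either bit is 1
  11000111
| 00011100
----------
  11011111
Decimal: 199 | 28 = 223



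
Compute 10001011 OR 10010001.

OR: 1 when either bit is 1
  10001011
| 10010001
----------
  10011011
Decimal: 139 | 145 = 155



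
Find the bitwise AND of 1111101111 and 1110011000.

AND: 1 only when both bits are 1
  1111101111
& 1110011000
------------
  1110001000
Decimal: 1007 & 920 = 904



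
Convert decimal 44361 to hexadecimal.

Using repeated division by 16 (digits 10–15 are A–F):
44361 ÷ 16 = 2772 remainder 9
2772 ÷ 16 = 173 remainder 4
173 ÷ 16 = 10 remainder 13 (D)
10 ÷ 16 = 0 remainder 10 (A)
Reading remainders bottom to top: AD49



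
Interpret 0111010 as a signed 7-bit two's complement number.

Binary: 0111010
Sign bit: 0 (non-negative)
Read directly as an unsigned value:
0111010 = 32 + 16 + 8 + 2 = 58
Value: 58



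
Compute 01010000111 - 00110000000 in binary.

Method 1 - Direct subtraction (column by column from the right: bit − bit − borrow-in; if negative, add 2 and borrow 1 from the next column):
borrow: 01000000000
        01010000111
-       00110000000
-------------------
        00100000111

Method 2 - Add two's complement:
Two's complement of 00110000000: invert → 11001111111, add 1 → 11010000000
  01010000111
+ 11010000000
-------------
 100100000111  (end carry out of the top bit = 1)
Discarding the end carry: 00100000111
Decimal check:
  01010000111 = 512 + 128 + 4 + 2 + 1 = 647
  00110000000 = 256 + 128 = 384
  647 - 384 = 263, and 00100000111 = 256 + 4 + 2 + 1 = 263 ✓



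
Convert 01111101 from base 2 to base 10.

Sum of powers of 2 for each 1-bit:
2^0 + 2^2 + 2^3 + 2^4 + 2^5 + 2^6
= 1 + 4 + 8 + 16 + 32 + 64
= 125



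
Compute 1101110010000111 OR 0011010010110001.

OR: 1 when either bit is 1
  1101110010000111
| 0011010010110001
------------------
  1111110010110111
Decimal: 56455 | 13489 = 64695



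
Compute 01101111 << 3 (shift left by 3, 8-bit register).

Original: 01101111 (decimal 111)
Shift left by 3 positions
Append 3 zeros on the right and drop the 3 high bits that overflow the 8-bit width
Result: 01111000 (decimal 120)
Equivalent: 111 << 3 = 111 × 2^3 = 888, truncated to 8 bits = 120



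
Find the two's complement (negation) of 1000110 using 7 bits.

Original (sign bit 1, negative): 1000110
Step 1 - Invert all bits: 0111001
Step 2 - Add 1: 0111010
Verification: 1000110 + 0111010 = 10000000; discarding the end carry (carry out of the top bit) leaves the 7-bit value 0000000, as required for x + (-x)



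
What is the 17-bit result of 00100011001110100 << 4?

Original: 00100011001110100 (decimal 18036)
Shift left by 4 positions
Append 4 zeros on the right and drop the 4 high bits that overflow the 17-bit width
Result: 00110011101000000 (decimal 26432)
Equivalent: 18036 << 4 = 18036 × 2^4 = 288576, truncated to 17 bits = 26432



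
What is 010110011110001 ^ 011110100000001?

XOR: 1 when bits differ
  010110011110001
^ 011110100000001
-----------------
  001000111110000
Decimal: 11505 ^ 15617 = 4592



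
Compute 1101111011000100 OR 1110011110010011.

OR: 1 when either bit is 1
  1101111011000100
| 1110011110010011
------------------
  1111111111010111
Decimal: 57028 | 59283 = 65495



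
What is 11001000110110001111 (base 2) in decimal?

Sum of powers of 2 for each 1-bit:
2^0 + 2^1 + 2^2 + 2^3 + 2^7 + 2^8 + 2^10 + 2^11 + 2^15 + 2^18 + 2^19
= 1 + 2 + 4 + 8 + 128 + 256 + 1024 + 2048 + 32768 + 262144 + 524288
= 822671



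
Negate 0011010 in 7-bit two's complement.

Original: 0011010
Step 1 - Invert all bits: 1100101
Step 2 - Add 1: 1100110
Verification: 0011010 + 1100110 = 10000000; discarding the end carry (carry out of the top bit) leaves the 7-bit value 0000000, as required for x + (-x)



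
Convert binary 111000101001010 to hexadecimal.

Group into 4-bit nibbles from right:
  0111 = 7
  0001 = 1
  0100 = 4
  1010 = A
Result: 714A



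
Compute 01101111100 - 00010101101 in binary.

Method 1 - Direct subtraction (column by column from the right: bit − bit − borrow-in; if negative, add 2 and borrow 1 from the next column):
borrow: 00100011110
        01101111100
-       00010101101
-------------------
        01011001111

Method 2 - Add two's complement:
Two's complement of 00010101101: invert → 11101010010, add 1 → 11101010011
  01101111100
+ 11101010011
-------------
 101011001111  (end carry out of the top bit = 1)
Discarding the end carry: 01011001111
Decimal check:
  01101111100 = 512 + 256 + 64 + 32 + 16 + 8 + 4 = 892
  00010101101 = 128 + 32 + 8 + 4 + 1 = 173
  892 - 173 = 719, and 01011001111 = 512 + 128 + 64 + 8 + 4 + 2 + 1 = 719 ✓



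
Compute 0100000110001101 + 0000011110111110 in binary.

Add column by column from the right: bit + bit + carry-in; write the sum mod 2, carry 1 when the sum is 2 or 3.
carry:  0000111101111000
        0100000110001101
+       0000011110111110
------------------------
       00100100101001011
(the carry out of the leftmost column, 0, becomes the leading bit)
Decimal check:
  0100000110001101 = 16384 + 256 + 128 + 8 + 4 + 1 = 16781
  0000011110111110 = 1024 + 512 + 256 + 128 + 32 + 16 + 8 + 4 + 2 = 1982
  16781 + 1982 = 18763, and 00100100101001011 = 16384 + 2048 + 256 + 64 + 8 + 2 + 1 = 18763 ✓



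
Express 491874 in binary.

Using repeated division by 2:
491874 ÷ 2 = 245937 remainder 0
245937 ÷ 2 = 122968 remainder 1
122968 ÷ 2 = 61484 remainder 0
61484 ÷ 2 = 30742 remainder 0
30742 ÷ 2 = 15371 remainder 0
15371 ÷ 2 = 7685 remainder 1
7685 ÷ 2 = 3842 remainder 1
3842 ÷ 2 = 1921 remainder 0
1921 ÷ 2 = 960 remainder 1
960 ÷ 2 = 480 remainder 0
480 ÷ 2 = 240 remainder 0
240 ÷ 2 = 120 remainder 0
120 ÷ 2 = 60 remainder 0
60 ÷ 2 = 30 remainder 0
30 ÷ 2 = 15 remainder 0
15 ÷ 2 = 7 remainder 1
7 ÷ 2 = 3 remainder 1
3 ÷ 2 = 1 remainder 1
1 ÷ 2 = 0 remainder 1
Reading remainders bottom to top: 1111000000101100010



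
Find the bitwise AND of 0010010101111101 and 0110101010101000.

AND: 1 only when both bits are 1
  0010010101111101
& 0110101010101000
------------------
  0010000000101000
Decimal: 9597 & 27304 = 8232



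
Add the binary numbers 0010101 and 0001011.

Add column by column from the right: bit + bit + carry-in; write the sum mod 2, carry 1 when the sum is 2 or 3.
carry:  0111110
        0010101
+       0001011
---------------
       00100000
(the carry out of the leftmost column, 0, becomes the leading bit)
Decimal check:
  0010101 = 16 + 4 + 1 = 21
  0001011 = 8 + 2 + 1 = 11
  21 + 11 = 32, and 00100000 = 32 ✓



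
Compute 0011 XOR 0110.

XOR: 1 when bits differ
  0011
^ 0110
------
  0101
Decimal: 3 ^ 6 = 5



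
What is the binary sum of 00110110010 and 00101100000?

Add column by column from the right: bit + bit + carry-in; write the sum mod 2, carry 1 when the sum is 2 or 3.
carry:  01111000000
        00110110010
+       00101100000
-------------------
       001100010010
(the carry out of the leftmost column, 0, becomes the leading bit)
Decimal check:
  00110110010 = 256 + 128 + 32 + 16 + 2 = 434
  00101100000 = 256 + 64 + 32 = 352
  434 + 352 = 786, and 001100010010 = 512 + 256 + 16 + 2 = 786 ✓



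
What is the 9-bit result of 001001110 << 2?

Original: 001001110 (decimal 78)
Shift left by 2 positions
Append 2 zeros on the right
Result: 100111000 (decimal 312)
Equivalent: 78 << 2 = 78 × 2^2 = 312



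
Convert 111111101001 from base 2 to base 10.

Sum of powers of 2 for each 1-bit:
2^0 + 2^3 + 2^5 + 2^6 + 2^7 + 2^8 + 2^9 + 2^10 + 2^11
= 1 + 8 + 32 + 64 + 128 + 256 + 512 + 1024 + 2048
= 4073



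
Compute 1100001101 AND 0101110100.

AND: 1 only when both bits are 1
  1100001101
& 0101110100
------------
  0100000100
Decimal: 781 & 372 = 260



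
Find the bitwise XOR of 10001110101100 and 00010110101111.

XOR: 1 when bits differ
  10001110101100
^ 00010110101111
----------------
  10011000000011
Decimal: 9132 ^ 1455 = 9731



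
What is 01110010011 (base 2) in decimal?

Sum of powers of 2 for each 1-bit:
2^0 + 2^1 + 2^4 + 2^7 + 2^8 + 2^9
= 1 + 2 + 16 + 128 + 256 + 512
= 915



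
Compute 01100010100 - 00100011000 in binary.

Method 1 - Direct subtraction (column by column from the right: bit − bit − borrow-in; if negative, add 2 and borrow 1 from the next column):
borrow: 01111110000
        01100010100
-       00100011000
-------------------
        00111111100

Method 2 - Add two's complement:
Two's complement of 00100011000: invert → 11011100111, add 1 → 11011101000
  01100010100
+ 11011101000
-------------
 100111111100  (end carry out of the top bit = 1)
Discarding the end carry: 00111111100
Decimal check:
  01100010100 = 512 + 256 + 16 + 4 = 788
  00100011000 = 256 + 16 + 8 = 280
  788 - 280 = 508, and 00111111100 = 256 + 128 + 64 + 32 + 16 + 8 + 4 = 508 ✓



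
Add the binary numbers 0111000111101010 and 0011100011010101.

Add column by column from the right: bit + bit + carry-in; write the sum mod 2, carry 1 when the sum is 2 or 3.
carry:  1110001110000000
        0111000111101010
+       0011100011010101
------------------------
       01010101010111111
(the carry out of the leftmost column, 0, becomes the leading bit)
Decimal check:
  0111000111101010 = 16384 + 8192 + 4096 + 256 + 128 + 64 + 32 + 8 + 2 = 29162
  0011100011010101 = 8192 + 4096 + 2048 + 128 + 64 + 16 + 4 + 1 = 14549
  29162 + 14549 = 43711, and 01010101010111111 = 32768 + 8192 + 2048 + 512 + 128 + 32 + 16 + 8 + 4 + 2 + 1 = 43711 ✓



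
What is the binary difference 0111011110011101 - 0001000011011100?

Method 1 - Direct subtraction (column by column from the right: bit − bit − borrow-in; if negative, add 2 and borrow 1 from the next column):
borrow: 0000000110000000
        0111011110011101
-       0001000011011100
------------------------
        0110011011000001

Method 2 - Add two's complement:
Two's complement of 0001000011011100: invert → 1110111100100011, add 1 → 1110111100100100
  0111011110011101
+ 1110111100100100
------------------
 10110011011000001  (end carry out of the top bit = 1)
Discarding the end carry: 0110011011000001
Decimal check:
  0111011110011101 = 16384 + 8192 + 4096 + 1024 + 512 + 256 + 128 + 16 + 8 + 4 + 1 = 30621
  0001000011011100 = 4096 + 128 + 64 + 16 + 8 + 4 = 4316
  30621 - 4316 = 26305, and 0110011011000001 = 16384 + 8192 + 1024 + 512 + 128 + 64 + 1 = 26305 ✓



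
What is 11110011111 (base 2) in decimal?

Sum of powers of 2 for each 1-bit:
2^0 + 2^1 + 2^2 + 2^3 + 2^4 + 2^7 + 2^8 + 2^9 + 2^10
= 1 + 2 + 4 + 8 + 16 + 128 + 256 + 512 + 1024
= 1951



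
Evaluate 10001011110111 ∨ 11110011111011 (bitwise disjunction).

OR: 1 when either bit is 1
  10001011110111
| 11110011111011
----------------
  11111011111111
Decimal: 8951 | 15611 = 16127



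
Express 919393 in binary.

Using repeated division by 2:
919393 ÷ 2 = 459696 remainder 1
459696 ÷ 2 = 229848 remainder 0
229848 ÷ 2 = 114924 remainder 0
114924 ÷ 2 = 57462 remainder 0
57462 ÷ 2 = 28731 remainder 0
28731 ÷ 2 = 14365 remainder 1
14365 ÷ 2 = 7182 remainder 1
7182 ÷ 2 = 3591 remainder 0
3591 ÷ 2 = 1795 remainder 1
1795 ÷ 2 = 897 remainder 1
897 ÷ 2 = 448 remainder 1
448 ÷ 2 = 224 remainder 0
224 ÷ 2 = 112 remainder 0
112 ÷ 2 = 56 remainder 0
56 ÷ 2 = 28 remainder 0
28 ÷ 2 = 14 remainder 0
14 ÷ 2 = 7 remainder 0
7 ÷ 2 = 3 remainder 1
3 ÷ 2 = 1 remainder 1
1 ÷ 2 = 0 remainder 1
Reading remainders bottom to top: 11100000011101100001



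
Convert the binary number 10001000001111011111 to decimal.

Sum of powers of 2 for each 1-bit:
2^0 + 2^1 + 2^2 + 2^3 + 2^4 + 2^6 + 2^7 + 2^8 + 2^9 + 2^15 + 2^19
= 1 + 2 + 4 + 8 + 16 + 64 + 128 + 256 + 512 + 32768 + 524288
= 558047



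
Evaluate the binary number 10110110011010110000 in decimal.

Sum of powers of 2 for each 1-bit:
2^4 + 2^5 + 2^7 + 2^9 + 2^10 + 2^13 + 2^14 + 2^16 + 2^17 + 2^19
= 16 + 32 + 128 + 512 + 1024 + 8192 + 16384 + 65536 + 131072 + 524288
= 747184



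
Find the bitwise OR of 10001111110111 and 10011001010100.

OR: 1 when either bit is 1
  10001111110111
| 10011001010100
----------------
  10011111110111
Decimal: 9207 | 9812 = 10231



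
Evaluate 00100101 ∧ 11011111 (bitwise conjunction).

AND: 1 only when both bits are 1
  00100101
& 11011111
----------
  00000101
Decimal: 37 & 223 = 5



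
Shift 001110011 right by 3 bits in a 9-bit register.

Original: 001110011 (decimal 115)
Shift right by 3 positions
Drop the 3 low bits; fill with zeros on the left
Result: 000001110 (decimal 14)
Equivalent: 115 >> 3 = 115 ÷ 2^3 = 14



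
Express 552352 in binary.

Using repeated division by 2:
552352 ÷ 2 = 276176 remainder 0
276176 ÷ 2 = 138088 remainder 0
138088 ÷ 2 = 69044 remainder 0
69044 ÷ 2 = 34522 remainder 0
34522 ÷ 2 = 17261 remainder 0
17261 ÷ 2 = 8630 remainder 1
8630 ÷ 2 = 4315 remainder 0
4315 ÷ 2 = 2157 remainder 1
2157 ÷ 2 = 1078 remainder 1
1078 ÷ 2 = 539 remainder 0
539 ÷ 2 = 269 remainder 1
269 ÷ 2 = 134 remainder 1
134 ÷ 2 = 67 remainder 0
67 ÷ 2 = 33 remainder 1
33 ÷ 2 = 16 remainder 1
16 ÷ 2 = 8 remainder 0
8 ÷ 2 = 4 remainder 0
4 ÷ 2 = 2 remainder 0
2 ÷ 2 = 1 remainder 0
1 ÷ 2 = 0 remainder 1
Reading remainders bottom to top: 10000110110110100000



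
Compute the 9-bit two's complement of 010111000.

Original: 010111000
Step 1 - Invert all bits: 101000111
Step 2 - Add 1: 101001000
Verification: 010111000 + 101001000 = 1000000000; discarding the end carry (carry out of the top bit) leaves the 9-bit value 000000000, as required for x + (-x)



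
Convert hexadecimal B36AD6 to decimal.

Expand by place value (powers of 16):
Digit values: B = 11, A = 10, D = 13
B36AD6 = 11 × 16^5 + 3 × 16^4 + 6 × 16^3 + 10 × 16^2 + 13 × 16^1 + 6 × 16^0
= 11 × 1048576 + 3 × 65536 + 6 × 4096 + 10 × 256 + 13 × 16 + 6 × 1
= 11534336 + 196608 + 24576 + 2560 + 208 + 6
= 11758294



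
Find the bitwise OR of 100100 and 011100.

OR: 1 when either bit is 1
  100100
| 011100
--------
  111100
Decimal: 36 | 28 = 60



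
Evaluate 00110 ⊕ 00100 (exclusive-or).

XOR: 1 when bits differ
  00110
^ 00100
-------
  00010
Decimal: 6 ^ 4 = 2



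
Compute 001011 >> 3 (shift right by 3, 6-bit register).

Original: 001011 (decimal 11)
Shift right by 3 positions
Drop the 3 low bits; fill with zeros on the left
Result: 000001 (decimal 1)
Equivalent: 11 >> 3 = 11 ÷ 2^3 = 1



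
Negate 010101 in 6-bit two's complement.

Original: 010101
Step 1 - Invert all bits: 101010
Step 2 - Add 1: 101011
Verification: 010101 + 101011 = 1000000; discarding the end carry (carry out of the top bit) leaves the 6-bit value 000000, as required for x + (-x)

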